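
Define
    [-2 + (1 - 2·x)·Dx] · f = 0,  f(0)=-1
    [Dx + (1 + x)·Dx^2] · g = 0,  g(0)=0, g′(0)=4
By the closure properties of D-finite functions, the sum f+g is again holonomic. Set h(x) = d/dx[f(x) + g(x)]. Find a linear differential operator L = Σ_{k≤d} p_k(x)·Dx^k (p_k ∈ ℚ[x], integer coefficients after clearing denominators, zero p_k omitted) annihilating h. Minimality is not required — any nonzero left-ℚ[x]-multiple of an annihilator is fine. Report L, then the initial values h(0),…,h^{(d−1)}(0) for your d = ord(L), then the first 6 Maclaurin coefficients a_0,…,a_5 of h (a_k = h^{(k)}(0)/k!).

f: a_k = -1, -2, -4, -8, -16, -32, …
g: a_k = 0, 4, -2, 4/3, -1, 4/5, …
Sum ⇒ L₀ = lclm(L_f,L_g) in ℚ(x)⟨Dx⟩.
h₀' ⇒ L via d/dx closure of L₀.
L = (32 + 8·x) + (22 + 56·x + 16·x^2)·Dx + (-5 + 3·x + 12·x^2 + 4·x^3)·Dx^2  (order 2).
h: a_k = 2, -12, -20, -68, -156, -388, …
ICs: h(0) = 2, h′(0) = -12.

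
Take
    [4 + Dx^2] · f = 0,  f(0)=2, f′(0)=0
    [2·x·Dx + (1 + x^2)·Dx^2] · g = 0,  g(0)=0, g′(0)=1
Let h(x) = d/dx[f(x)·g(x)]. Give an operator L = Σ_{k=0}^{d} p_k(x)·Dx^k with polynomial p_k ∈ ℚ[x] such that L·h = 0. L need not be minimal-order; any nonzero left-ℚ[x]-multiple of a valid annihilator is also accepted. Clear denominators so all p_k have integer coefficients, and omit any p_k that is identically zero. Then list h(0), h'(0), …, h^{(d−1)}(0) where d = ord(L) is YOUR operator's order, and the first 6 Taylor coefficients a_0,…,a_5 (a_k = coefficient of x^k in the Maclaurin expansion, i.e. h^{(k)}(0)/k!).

f: a_k = 2, 0, -4, 0, 4/3, 0, …
g: a_k = 0, 1, 0, -1/3, 0, 1/5, …
L₀ := L_f ⊗_s L_g (sym. prod.), ord ≤ 4.
h₀' ⇒ L via d/dx closure of L₀.
L = (512 + 1824·x^2 + 2768·x^4 + 1920·x^6 + 912·x^8 + 320·x^10 + 64·x^12) + (248·x + 944·x^3 + 1240·x^5 + 800·x^7 + 320·x^9 + 64·x^11)·Dx + (168 + 652·x^2 + 1080·x^4 + 892·x^6 + 488·x^8 + 176·x^10 + 32·x^12)·Dx^2 + (62·x + 236·x^3 + 310·x^5 + 200·x^7 + 80·x^9 + 16·x^11)·Dx^3 + (10 + 49·x^2 + 97·x^4 + 103·x^6 + 65·x^8 + 24·x^10 + 4·x^12)·Dx^4  (order 4).
h: a_k = 2, 0, -14, 0, 46/3, 0, …
ICs: h(0) = 2, h′(0) = 0, h′′(0) = -28, h′′′(0) = 0.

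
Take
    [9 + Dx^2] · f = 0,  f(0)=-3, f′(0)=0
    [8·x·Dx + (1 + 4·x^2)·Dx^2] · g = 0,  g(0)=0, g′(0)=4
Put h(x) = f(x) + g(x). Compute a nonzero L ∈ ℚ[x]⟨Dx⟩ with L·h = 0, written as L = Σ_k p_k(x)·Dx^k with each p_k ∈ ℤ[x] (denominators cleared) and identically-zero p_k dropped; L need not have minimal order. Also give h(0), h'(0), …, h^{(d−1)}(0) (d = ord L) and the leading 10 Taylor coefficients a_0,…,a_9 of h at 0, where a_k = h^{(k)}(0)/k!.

f: a_k = -3, 0, 27/2, 0, -81/8, 0, 243/80, 0, -2187/4480, 0, …
g: a_k = 0, 4, 0, -16/3, 0, 64/5, 0, -256/7, 0, 1024/9, …
Sum ⇒ L₀ = lclm(L_f,L_g) in ℚ(x)⟨Dx⟩.
L = (-2808·x + 19008·x^3 + 10368·x^5)·Dx + (9 + 1548·x^2 + 7344·x^4 + 5184·x^6)·Dx^2 + (-312·x + 2112·x^3 + 1152·x^5)·Dx^3 + (1 + 172·x^2 + 816·x^4 + 576·x^6)·Dx^4  (order 4).
h: a_k = -3, 4, 27/2, -16/3, -81/8, 64/5, 243/80, -256/7, -2187/4480, 1024/9, …
ICs: h(0) = -3, h′(0) = 4, h′′(0) = 27, h′′′(0) = -32.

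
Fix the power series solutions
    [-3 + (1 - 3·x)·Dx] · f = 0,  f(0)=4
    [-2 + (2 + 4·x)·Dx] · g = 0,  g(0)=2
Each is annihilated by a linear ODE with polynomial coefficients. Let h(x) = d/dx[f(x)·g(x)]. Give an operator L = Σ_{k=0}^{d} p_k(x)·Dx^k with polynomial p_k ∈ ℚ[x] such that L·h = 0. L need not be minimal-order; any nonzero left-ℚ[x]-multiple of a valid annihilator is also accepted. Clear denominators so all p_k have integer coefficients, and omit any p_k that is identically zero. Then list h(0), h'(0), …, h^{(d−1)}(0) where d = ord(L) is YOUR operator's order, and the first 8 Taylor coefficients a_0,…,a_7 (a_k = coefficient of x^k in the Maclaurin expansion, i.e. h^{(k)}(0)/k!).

f: a_k = 4, 12, 36, 108, 324, 972, 2916, 8748, …
g: a_k = 2, 2, -1, 1, -5/4, 7/4, -21/8, 33/8, …
h₀=f·g: eliminate ⇒ L₀, order ≤ 1·1.
h₀' ⇒ L via d/dx closure of L₀.
L = (23 + 72·x + 27·x^2) + (-4 + x + 27·x^2 + 18·x^3)·Dx  (order 1).
h: a_k = 32, 184, 840, 3340, 12560, 45153, 158151, 1084035/2, …
ICs: h(0) = 32.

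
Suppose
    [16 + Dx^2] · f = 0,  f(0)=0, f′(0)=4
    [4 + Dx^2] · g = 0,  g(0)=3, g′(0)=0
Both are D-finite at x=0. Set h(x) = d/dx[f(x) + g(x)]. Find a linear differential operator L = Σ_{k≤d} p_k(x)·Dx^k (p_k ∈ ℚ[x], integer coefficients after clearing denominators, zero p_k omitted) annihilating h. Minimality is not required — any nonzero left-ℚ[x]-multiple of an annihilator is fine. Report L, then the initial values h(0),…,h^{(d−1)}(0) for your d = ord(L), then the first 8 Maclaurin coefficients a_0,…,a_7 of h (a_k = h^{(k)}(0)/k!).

L = 64 + 20·Dx^2 + Dx^4  (order 4).
h: a_k = 4, -12, -32, 8, 128/3, -8/5, -1024/45, 16/105, …
ICs: h(0) = 4, h′(0) = -12, h′′(0) = -64, h′′′(0) = 48.

f: a_k = 0, 4, 0, -32/3, 0, 128/15, 0, -1024/315, …
g: a_k = 3, 0, -6, 0, 2, 0, -4/15, 0, …
L₀ := lclm(L_f,L_g); ord L₀ ≤ 2+2.
h₀' ⇒ L via d/dx closure of L₀.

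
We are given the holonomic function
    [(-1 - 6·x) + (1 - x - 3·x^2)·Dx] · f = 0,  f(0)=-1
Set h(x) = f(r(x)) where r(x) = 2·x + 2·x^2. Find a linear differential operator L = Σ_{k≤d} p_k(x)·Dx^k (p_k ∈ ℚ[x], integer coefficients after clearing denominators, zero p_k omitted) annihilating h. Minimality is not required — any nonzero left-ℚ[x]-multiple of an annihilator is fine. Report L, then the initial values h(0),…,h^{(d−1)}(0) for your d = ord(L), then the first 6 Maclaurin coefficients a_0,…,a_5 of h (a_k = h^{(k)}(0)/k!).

L = (2 + 28·x + 72·x^2 + 48·x^3) + (-1 + 2·x + 14·x^2 + 24·x^3 + 12·x^4)·Dx  (order 1).
h: a_k = -1, -2, -18, -88, -488, -2664, …
ICs: h(0) = -1.

f: a_k = -1, -1, -4, -7, -19, -40, …
h₀=f(r): pull back L_f along r ⇒ L₀.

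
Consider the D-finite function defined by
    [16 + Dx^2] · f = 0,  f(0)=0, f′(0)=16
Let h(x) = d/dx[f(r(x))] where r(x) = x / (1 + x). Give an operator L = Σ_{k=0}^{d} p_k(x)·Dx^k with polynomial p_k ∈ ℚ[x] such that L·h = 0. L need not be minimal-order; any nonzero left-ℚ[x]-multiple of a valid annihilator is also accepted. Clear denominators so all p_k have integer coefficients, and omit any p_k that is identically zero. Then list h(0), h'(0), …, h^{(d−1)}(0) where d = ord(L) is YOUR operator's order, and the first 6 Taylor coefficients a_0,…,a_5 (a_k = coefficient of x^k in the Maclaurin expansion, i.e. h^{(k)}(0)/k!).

f: a_k = 0, 16, 0, -128/3, 0, 512/15, …
Substitute x→r, Dx→(1/r')Dx; clear ⇒ L₀.
Derive L from L₀ (diff closure).
L = (22 + 12·x + 6·x^2) + (6 + 18·x + 18·x^2 + 6·x^3)·Dx + (1 + 4·x + 6·x^2 + 4·x^3 + x^4)·Dx^2  (order 2).
h: a_k = 16, -32, -80, 448, -3088/3, 1440, …
ICs: h(0) = 16, h′(0) = -32.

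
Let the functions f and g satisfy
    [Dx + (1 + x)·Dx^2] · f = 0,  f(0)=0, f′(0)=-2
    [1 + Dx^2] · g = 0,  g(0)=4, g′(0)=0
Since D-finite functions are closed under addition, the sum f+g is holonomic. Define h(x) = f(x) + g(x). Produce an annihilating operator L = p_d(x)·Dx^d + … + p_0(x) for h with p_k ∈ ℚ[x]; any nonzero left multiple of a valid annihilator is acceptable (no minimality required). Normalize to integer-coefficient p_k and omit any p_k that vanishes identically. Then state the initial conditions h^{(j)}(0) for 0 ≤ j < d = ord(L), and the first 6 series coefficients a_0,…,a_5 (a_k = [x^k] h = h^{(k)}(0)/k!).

f: a_k = 0, -2, 1, -2/3, 1/2, -2/5, …
g: a_k = 4, 0, -2, 0, 1/6, 0, …
Sum ⇒ L₀ = lclm(L_f,L_g) in ℚ(x)⟨Dx⟩.
L = (7 + 2·x + x^2)·Dx + (3 + 5·x + 3·x^2 + x^3)·Dx^2 + (7 + 2·x + x^2)·Dx^3 + (3 + 5·x + 3·x^2 + x^3)·Dx^4  (order 4).
h: a_k = 4, -2, -1, -2/3, 2/3, -2/5, …
ICs: h(0) = 4, h′(0) = -2, h′′(0) = -2, h′′′(0) = -4.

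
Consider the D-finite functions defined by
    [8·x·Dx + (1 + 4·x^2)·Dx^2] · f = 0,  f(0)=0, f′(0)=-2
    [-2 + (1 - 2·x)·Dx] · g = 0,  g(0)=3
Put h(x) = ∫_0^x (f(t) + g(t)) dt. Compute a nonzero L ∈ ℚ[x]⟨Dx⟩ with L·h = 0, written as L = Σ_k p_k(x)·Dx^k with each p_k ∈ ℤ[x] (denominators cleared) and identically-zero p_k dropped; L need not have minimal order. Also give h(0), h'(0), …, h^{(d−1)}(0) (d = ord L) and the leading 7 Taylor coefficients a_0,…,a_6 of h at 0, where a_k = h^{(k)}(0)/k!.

L = (8 - 64·x - 96·x^2)·Dx^2 + (-8 + 8·x - 32·x^2 - 96·x^3)·Dx^3 + (1 - 16·x^4)·Dx^4  (order 4).
h: a_k = 0, 3, 2, 4, 20/3, 48/5, 224/15, …
ICs: h(0) = 0, h′(0) = 3, h′′(0) = 4, h′′′(0) = 24.

f: a_k = 0, -2, 0, 8/3, 0, -32/5, 0, …
g: a_k = 3, 6, 12, 24, 48, 96, 192, …
f+g: L₀ = lclm(L_f,L_g), ord ≤ 2+1.
h=∫₀ˣh₀: take L = L₀·Dx.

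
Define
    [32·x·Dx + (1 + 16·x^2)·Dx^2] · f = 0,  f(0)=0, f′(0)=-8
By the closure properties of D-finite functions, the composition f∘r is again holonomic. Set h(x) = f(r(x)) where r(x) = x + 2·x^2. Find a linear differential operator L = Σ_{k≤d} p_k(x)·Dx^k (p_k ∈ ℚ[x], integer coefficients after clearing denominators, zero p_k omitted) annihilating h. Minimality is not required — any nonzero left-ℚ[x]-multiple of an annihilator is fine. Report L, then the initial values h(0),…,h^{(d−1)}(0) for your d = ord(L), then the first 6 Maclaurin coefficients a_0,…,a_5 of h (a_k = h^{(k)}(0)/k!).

L = (-4 + 32·x + 256·x^2 + 768·x^3 + 768·x^4)·Dx + (1 + 4·x + 16·x^2 + 128·x^3 + 320·x^4 + 256·x^5)·Dx^2  (order 2).
h: a_k = 0, -8, -16, 128/3, 256, 512/5, …
ICs: h(0) = 0, h′(0) = -8.

f: a_k = 0, -8, 0, 128/3, 0, -2048/5, …
L₀ from L_f via x↦r, Dx↦r'^{-1}Dx.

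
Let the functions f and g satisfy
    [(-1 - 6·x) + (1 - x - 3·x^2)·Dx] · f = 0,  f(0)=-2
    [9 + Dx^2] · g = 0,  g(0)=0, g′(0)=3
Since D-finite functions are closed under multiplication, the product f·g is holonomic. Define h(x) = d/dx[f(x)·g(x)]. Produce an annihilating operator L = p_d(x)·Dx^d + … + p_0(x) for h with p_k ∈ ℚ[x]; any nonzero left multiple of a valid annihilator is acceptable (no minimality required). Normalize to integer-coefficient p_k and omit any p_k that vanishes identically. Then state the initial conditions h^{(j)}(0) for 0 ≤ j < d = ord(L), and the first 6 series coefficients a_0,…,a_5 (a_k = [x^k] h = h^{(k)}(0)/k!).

L = (-15 - 54·x - 135·x^2 + 162·x^3 + 243·x^4) + (6·x + 54·x^2 + 108·x^3)·Dx + (1 - 4·x - 9·x^2 + 18·x^3 + 27·x^4)·Dx^2  (order 2).
h: a_k = -6, -12, -45, -132, -1641/4, -10863/10, …
ICs: h(0) = -6, h′(0) = -12.

f: a_k = -2, -2, -8, -14, -38, -80, …
g: a_k = 0, 3, 0, -9/2, 0, 81/40, …
h₀=f·g: eliminate ⇒ L₀, order ≤ 1·2.
h₀' ⇒ L via d/dx closure of L₀.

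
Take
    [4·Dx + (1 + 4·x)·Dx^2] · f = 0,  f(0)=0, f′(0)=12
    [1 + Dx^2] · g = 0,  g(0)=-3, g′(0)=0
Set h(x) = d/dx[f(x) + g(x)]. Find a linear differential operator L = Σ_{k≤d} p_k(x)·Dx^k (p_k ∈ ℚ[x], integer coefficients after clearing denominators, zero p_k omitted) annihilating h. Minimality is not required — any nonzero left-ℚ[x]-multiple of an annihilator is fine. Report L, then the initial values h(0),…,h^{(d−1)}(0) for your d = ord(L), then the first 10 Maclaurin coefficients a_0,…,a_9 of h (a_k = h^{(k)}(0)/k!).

f: a_k = 0, 12, -24, 64, -192, 3072/5, -2048, 49152/7, -24576, 262144/3, …
g: a_k = -3, 0, 3/2, 0, -1/8, 0, 1/240, 0, -1/13440, 0, …
Sum ⇒ L₀ = lclm(L_f,L_g) in ℚ(x)⟨Dx⟩.
h₀' ⇒ L via d/dx closure of L₀.
L = (388 + 32·x + 64·x^2) + (33 + 140·x + 48·x^2 + 64·x^3)·Dx + (388 + 32·x + 64·x^2)·Dx^2 + (33 + 140·x + 48·x^2 + 64·x^3)·Dx^3  (order 3).
h: a_k = 12, -45, 192, -1537/2, 3072, -491519/40, 49152, -330301441/1680, 786432, -380507258879/120960, …
ICs: h(0) = 12, h′(0) = -45, h′′(0) = 384.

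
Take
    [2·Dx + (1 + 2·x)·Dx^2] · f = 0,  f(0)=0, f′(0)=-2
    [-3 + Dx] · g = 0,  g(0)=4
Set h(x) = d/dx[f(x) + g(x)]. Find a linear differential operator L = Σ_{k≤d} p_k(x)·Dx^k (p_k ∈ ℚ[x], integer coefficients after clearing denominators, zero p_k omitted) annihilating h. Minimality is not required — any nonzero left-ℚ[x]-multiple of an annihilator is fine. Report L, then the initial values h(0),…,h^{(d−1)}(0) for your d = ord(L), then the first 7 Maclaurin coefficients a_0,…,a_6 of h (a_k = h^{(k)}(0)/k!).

L = (-42 - 36·x) + (-1 - 36·x - 36·x^2)·Dx + (5 + 16·x + 12·x^2)·Dx^2  (order 2).
h: a_k = 10, 40, 46, 70, 17/2, 883/10, -2317/20, …
ICs: h(0) = 10, h′(0) = 40.

f: a_k = 0, -2, 2, -8/3, 4, -32/5, 32/3, …
g: a_k = 4, 12, 18, 18, 27/2, 81/10, 81/20, …
h₀=f+g: left-lcm gives L₀, ord ≤ 3.
Differentiate: ansatz ord ≤ ord L₀ ⇒ L.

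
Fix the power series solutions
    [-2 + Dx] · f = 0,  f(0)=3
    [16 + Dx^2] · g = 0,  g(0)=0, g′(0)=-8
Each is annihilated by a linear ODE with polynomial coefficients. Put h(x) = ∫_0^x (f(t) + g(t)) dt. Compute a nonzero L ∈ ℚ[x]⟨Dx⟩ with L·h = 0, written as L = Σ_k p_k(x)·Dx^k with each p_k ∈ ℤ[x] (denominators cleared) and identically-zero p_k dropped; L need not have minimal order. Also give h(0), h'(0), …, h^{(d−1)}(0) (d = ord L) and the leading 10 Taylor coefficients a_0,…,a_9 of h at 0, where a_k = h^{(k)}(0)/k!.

f: a_k = 3, 6, 6, 4, 2, 4/5, 4/15, 8/105, 2/105, 4/945, …
g: a_k = 0, -8, 0, 64/3, 0, -256/15, 0, 2048/315, 0, -4096/2835, …
L₀ := lclm(L_f,L_g); ord L₀ ≤ 1+2.
h=∫₀ˣh₀: take L = L₀·Dx.
L = -32·Dx + 16·Dx^2 - 2·Dx^3 + Dx^4  (order 4).
h: a_k = 0, 3, -1, 2, 19/3, 2/5, -122/45, 4/105, 37/45, 2/945, …
ICs: h(0) = 0, h′(0) = 3, h′′(0) = -2, h′′′(0) = 12.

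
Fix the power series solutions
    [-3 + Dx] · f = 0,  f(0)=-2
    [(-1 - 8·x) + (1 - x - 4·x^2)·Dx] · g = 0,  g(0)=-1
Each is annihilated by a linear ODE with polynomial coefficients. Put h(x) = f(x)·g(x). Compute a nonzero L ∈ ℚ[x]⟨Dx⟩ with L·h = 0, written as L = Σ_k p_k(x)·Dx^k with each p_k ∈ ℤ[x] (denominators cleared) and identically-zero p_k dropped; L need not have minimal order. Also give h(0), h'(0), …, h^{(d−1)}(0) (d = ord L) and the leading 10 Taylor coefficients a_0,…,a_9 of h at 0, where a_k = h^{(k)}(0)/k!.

f: a_k = -2, -6, -9, -9, -27/4, -81/20, -81/40, -243/280, -729/2240, -243/2240, …
g: a_k = -1, -1, -5, -9, -29, -65, -181, -441, -1165, -2929, …
f·g: L₀ = L_f ⊗_s L_g, ord ≤ 1·1.
L = (4 + 5·x - 12·x^2) + (-1 + x + 4·x^2)·Dx  (order 1).
h: a_k = 2, 8, 25, 66, 691/4, 2204/5, 45353/40, 81141/28, 16651081/2240, 10654111/560, …
ICs: h(0) = 2.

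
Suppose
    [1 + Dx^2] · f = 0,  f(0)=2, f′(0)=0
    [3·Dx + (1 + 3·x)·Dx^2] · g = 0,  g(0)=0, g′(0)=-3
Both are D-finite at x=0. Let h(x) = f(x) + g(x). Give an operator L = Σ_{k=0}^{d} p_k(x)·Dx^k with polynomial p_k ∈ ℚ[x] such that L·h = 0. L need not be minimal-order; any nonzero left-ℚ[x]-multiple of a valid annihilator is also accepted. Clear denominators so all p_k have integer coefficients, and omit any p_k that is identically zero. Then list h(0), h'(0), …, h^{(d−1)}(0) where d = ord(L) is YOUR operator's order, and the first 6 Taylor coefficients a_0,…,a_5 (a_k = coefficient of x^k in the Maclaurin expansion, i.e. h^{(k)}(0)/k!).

L = (165 + 18·x + 27·x^2)·Dx + (19 + 63·x + 27·x^2 + 27·x^3)·Dx^2 + (165 + 18·x + 27·x^2)·Dx^3 + (19 + 63·x + 27·x^2 + 27·x^3)·Dx^4  (order 4).
h: a_k = 2, -3, 7/2, -9, 61/3, -243/5, …
ICs: h(0) = 2, h′(0) = -3, h′′(0) = 7, h′′′(0) = -54.

f: a_k = 2, 0, -1, 0, 1/12, 0, …
g: a_k = 0, -3, 9/2, -9, 81/4, -243/5, …
h₀=f+g: left-lcm gives L₀, ord ≤ 4.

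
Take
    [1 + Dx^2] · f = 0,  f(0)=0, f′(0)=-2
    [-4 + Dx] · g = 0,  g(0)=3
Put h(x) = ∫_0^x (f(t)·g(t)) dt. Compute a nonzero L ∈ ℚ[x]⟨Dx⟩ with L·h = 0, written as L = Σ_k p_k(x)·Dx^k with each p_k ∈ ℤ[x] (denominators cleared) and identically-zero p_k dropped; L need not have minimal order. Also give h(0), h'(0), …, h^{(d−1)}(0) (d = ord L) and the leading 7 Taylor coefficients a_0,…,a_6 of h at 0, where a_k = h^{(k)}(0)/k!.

L = 17·Dx - 8·Dx^2 + Dx^3  (order 3).
h: a_k = 0, 0, -3, -8, -47/4, -12, -1121/120, …
ICs: h(0) = 0, h′(0) = 0, h′′(0) = -6.

f: a_k = 0, -2, 0, 1/3, 0, -1/60, 0, …
g: a_k = 3, 12, 24, 32, 32, 128/5, 256/15, …
h₀=f·g: eliminate ⇒ L₀, order ≤ 2·1.
h=∫₀ˣh₀: take L = L₀·Dx.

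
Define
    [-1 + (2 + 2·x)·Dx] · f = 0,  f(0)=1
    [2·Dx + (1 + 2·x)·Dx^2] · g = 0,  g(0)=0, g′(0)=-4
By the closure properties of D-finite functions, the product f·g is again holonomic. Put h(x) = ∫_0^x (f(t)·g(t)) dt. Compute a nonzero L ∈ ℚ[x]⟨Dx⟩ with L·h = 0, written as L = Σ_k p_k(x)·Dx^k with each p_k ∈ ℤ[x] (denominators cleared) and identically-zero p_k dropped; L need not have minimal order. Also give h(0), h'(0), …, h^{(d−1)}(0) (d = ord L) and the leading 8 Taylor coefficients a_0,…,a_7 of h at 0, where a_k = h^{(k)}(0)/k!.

L = (-1 + 2·x)·Dx + (4 + 4·x)·Dx^2 + (4 + 16·x + 20·x^2 + 8·x^3)·Dx^3  (order 3).
h: a_k = 0, 0, -2, 2/3, -17/24, 11/12, -3709/2880, 4267/2240, …
ICs: h(0) = 0, h′(0) = 0, h′′(0) = -4.

f: a_k = 1, 1/2, -1/8, 1/16, -5/128, 7/256, -21/1024, 33/2048, …
g: a_k = 0, -4, 4, -16/3, 8, -64/5, 64/3, -256/7, …
f·g: L₀ = L_f ⊗_s L_g, ord ≤ 1·2.
h=∫₀ˣh₀: take L = L₀·Dx.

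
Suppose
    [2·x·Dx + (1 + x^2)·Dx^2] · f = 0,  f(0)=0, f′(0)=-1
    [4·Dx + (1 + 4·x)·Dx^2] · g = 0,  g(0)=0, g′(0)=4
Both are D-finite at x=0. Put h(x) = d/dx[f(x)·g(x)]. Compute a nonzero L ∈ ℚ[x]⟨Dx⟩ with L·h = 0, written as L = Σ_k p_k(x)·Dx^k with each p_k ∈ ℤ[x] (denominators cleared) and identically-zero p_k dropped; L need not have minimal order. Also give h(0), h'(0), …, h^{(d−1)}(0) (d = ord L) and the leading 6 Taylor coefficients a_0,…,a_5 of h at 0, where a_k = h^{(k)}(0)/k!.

f: a_k = 0, -1, 0, 1/3, 0, -1/5, …
g: a_k = 0, 4, -8, 64/3, -64, 1024/5, …
Sym-product of L_f,L_g gives L₀ (≤ ord 4).
Differentiate: ansatz ord ≤ ord L₀ ⇒ L.
L = (144 + 896·x + 560·x^2 + 2304·x^3 + 1920·x^4 + 3328·x^5 + 256·x^7) + (132 + 304·x + 2252·x^2 + 4144·x^3 + 8896·x^4 + 5952·x^5 + 8960·x^6 + 192·x^7 + 896·x^8)·Dx + (72 + 376·x + 912·x^2 + 2808·x^3 + 3720·x^4 + 6288·x^5 + 3072·x^6 + 4368·x^7 + 192·x^8 + 512·x^9)·Dx^2 + (5 + 48·x + 178·x^2 + 416·x^3 + 729·x^4 + 720·x^5 + 1008·x^6 + 384·x^7 + 516·x^8 + 32·x^9 + 64·x^10)·Dx^3  (order 3).
h: a_k = 0, -8, 24, -80, 920/3, -17864/15, …
ICs: h(0) = 0, h′(0) = -8, h′′(0) = 48.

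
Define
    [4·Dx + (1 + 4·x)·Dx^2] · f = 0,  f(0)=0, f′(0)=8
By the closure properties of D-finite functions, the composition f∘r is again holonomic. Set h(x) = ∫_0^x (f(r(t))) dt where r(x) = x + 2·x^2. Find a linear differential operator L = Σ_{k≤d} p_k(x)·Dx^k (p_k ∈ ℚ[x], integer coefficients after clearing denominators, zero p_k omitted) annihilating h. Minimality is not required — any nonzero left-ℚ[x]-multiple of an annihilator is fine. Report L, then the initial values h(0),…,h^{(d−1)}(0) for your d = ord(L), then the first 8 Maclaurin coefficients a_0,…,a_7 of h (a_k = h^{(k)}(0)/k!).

L = (16·x + 32·x^2)·Dx^2 + (1 + 8·x + 24·x^2 + 32·x^3)·Dx^3  (order 3).
h: a_k = 0, 0, 4, 0, -16/3, 64/5, -256/15, 0, …
ICs: h(0) = 0, h′(0) = 0, h′′(0) = 8.

f: a_k = 0, 8, -16, 128/3, -128, 2048/5, -4096/3, 32768/7, …
Change of var in L_f (x↦r) gives L₀.
Integrate: L := L₀·Dx.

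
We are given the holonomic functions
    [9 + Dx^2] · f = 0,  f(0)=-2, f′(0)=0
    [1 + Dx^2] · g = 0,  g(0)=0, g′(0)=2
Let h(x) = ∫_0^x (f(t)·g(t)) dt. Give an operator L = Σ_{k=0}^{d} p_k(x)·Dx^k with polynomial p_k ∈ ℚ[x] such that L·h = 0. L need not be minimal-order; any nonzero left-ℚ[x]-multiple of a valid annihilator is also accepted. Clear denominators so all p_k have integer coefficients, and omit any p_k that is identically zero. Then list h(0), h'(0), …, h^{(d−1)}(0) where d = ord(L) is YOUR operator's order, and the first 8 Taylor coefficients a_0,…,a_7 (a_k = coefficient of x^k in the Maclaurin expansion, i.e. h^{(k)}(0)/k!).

f: a_k = -2, 0, 9, 0, -27/4, 0, 81/40, 0, …
g: a_k = 0, 2, 0, -1/3, 0, 1/60, 0, -1/2520, …
Product ⇒ symmetric product L₀, ord ≤ 4.
h=∫h₀ ⇒ L = L₀·Dx.
L = 64·Dx + 20·Dx^3 + Dx^5  (order 5).
h: a_k = 0, 0, -2, 0, 14/3, 0, -124/45, 0, …
ICs: h(0) = 0, h′(0) = 0, h′′(0) = -4, h′′′(0) = 0, h′′′′(0) = 112.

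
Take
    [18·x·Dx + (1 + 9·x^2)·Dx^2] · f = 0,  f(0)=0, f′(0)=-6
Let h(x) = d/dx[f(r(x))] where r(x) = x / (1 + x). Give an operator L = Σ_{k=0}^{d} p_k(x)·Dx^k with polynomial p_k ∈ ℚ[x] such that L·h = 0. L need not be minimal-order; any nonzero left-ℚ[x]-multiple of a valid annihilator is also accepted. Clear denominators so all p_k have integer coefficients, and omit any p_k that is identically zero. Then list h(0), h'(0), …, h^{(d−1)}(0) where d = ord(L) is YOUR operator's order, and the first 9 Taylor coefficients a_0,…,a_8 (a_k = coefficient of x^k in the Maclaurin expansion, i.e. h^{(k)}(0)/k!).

L = (2 + 20·x) + (1 + 2·x + 10·x^2)·Dx  (order 1).
h: a_k = -6, 12, 36, -192, 24, 1872, -3984, -10752, 61344, …
ICs: h(0) = -6.

f: a_k = 0, -6, 0, 18, 0, -486/5, 0, 4374/7, 0, …
Substitute x→r, Dx→(1/r')Dx; clear ⇒ L₀.
h=h₀': d/dx-closure on L₀ ⇒ L.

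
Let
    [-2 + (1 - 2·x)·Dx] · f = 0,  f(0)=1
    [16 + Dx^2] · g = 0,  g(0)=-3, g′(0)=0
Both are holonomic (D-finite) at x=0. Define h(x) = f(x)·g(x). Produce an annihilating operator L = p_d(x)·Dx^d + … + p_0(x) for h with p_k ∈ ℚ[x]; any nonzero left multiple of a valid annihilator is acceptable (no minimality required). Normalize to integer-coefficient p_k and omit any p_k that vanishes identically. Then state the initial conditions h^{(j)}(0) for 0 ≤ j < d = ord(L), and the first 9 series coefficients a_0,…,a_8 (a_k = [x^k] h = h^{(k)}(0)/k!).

f: a_k = 1, 2, 4, 8, 16, 32, 64, 128, 256, …
g: a_k = -3, 0, 24, 0, -32, 0, 256/15, 0, -512/105, …
L₀ := L_f ⊗_s L_g (sym. prod.), ord ≤ 2.
L = (-16 + 32·x) + 4·Dx + (-1 + 2·x)·Dx^2  (order 2).
h: a_k = -3, -6, 12, 24, 16, 32, 1216/15, 2432/15, 33536/105, …
ICs: h(0) = -3, h′(0) = -6.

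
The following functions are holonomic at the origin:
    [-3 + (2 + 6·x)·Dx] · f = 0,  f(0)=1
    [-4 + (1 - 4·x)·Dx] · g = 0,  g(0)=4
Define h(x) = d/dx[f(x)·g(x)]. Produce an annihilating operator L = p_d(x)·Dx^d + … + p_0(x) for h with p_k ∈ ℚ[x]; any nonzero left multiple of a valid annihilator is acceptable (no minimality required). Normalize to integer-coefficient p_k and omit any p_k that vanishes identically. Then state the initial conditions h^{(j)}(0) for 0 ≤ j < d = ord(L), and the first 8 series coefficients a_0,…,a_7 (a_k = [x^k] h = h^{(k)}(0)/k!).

L = (167 + 792·x + 432·x^2) + (-22 - 2·x + 288·x^2 + 288·x^3)·Dx  (order 1).
h: a_k = 22, 167, 4089/4, 43211/8, 1736945/64, 16628745/128, 310908437/512, 2839776755/1024, …
ICs: h(0) = 22.

f: a_k = 1, 3/2, -9/8, 27/16, -405/128, 1701/256, -15309/1024, 72171/2048, …
g: a_k = 4, 16, 64, 256, 1024, 4096, 16384, 65536, …
h₀=f·g: eliminate ⇒ L₀, order ≤ 1·1.
h₀' ⇒ L via d/dx closure of L₀.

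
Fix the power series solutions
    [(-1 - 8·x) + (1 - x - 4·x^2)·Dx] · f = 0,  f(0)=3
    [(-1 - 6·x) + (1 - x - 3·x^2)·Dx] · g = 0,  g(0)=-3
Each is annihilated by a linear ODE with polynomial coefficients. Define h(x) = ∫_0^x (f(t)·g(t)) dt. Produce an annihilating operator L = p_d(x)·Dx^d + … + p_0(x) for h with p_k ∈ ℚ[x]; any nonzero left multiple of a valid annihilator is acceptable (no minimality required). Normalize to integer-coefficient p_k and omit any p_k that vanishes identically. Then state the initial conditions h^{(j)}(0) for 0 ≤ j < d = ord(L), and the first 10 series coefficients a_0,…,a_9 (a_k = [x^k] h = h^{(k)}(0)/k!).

f: a_k = 3, 3, 15, 27, 87, 195, 543, 1323, 3495, 8787, …
g: a_k = -3, -3, -12, -21, -57, -120, -291, -651, -1524, -3477, …
f·g: L₀ = L_f ⊗_s L_g, ord ≤ 1·1.
h=∫₀ˣh₀: take L = L₀·Dx.
L = (-2 - 12·x + 21·x^2 + 48·x^3)·Dx + (1 - 2·x - 6·x^2 + 7·x^3 + 12·x^4)·Dx^2  (order 2).
h: a_k = 0, -9, -9, -30, -225/4, -756/5, -336, -5913/7, -7965/4, -4906, …
ICs: h(0) = 0, h′(0) = -9.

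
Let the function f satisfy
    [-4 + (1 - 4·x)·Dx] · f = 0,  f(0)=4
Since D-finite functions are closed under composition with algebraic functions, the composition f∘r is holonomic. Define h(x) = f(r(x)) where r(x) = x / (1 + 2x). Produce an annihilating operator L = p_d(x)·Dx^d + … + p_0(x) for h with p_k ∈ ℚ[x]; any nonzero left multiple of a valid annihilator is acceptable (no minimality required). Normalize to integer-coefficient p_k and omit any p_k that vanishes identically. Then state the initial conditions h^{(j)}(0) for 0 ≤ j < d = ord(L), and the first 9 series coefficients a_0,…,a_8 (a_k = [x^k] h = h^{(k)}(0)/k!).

L = 4 + (-1 + 4·x^2)·Dx  (order 1).
h: a_k = 4, 16, 32, 64, 128, 256, 512, 1024, 2048, …
ICs: h(0) = 4.

f: a_k = 4, 16, 64, 256, 1024, 4096, 16384, 65536, 262144, …
Substitute x→r, Dx→(1/r')Dx; clear ⇒ L₀.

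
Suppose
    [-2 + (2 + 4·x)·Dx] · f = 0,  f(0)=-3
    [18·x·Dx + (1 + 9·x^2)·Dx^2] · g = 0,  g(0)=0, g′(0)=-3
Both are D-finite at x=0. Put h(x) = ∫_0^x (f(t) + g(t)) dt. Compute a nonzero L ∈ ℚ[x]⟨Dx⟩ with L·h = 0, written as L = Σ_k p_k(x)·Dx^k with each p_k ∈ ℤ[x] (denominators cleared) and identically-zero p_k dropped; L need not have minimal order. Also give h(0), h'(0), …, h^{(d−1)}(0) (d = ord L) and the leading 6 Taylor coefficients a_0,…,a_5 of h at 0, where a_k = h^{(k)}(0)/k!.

f: a_k = -3, -3, 3/2, -3/2, 15/8, -21/8, …
g: a_k = 0, -3, 0, 9, 0, -243/5, …
L₀ := lclm(L_f,L_g); ord L₀ ≤ 1+2.
h=∫₀ˣh₀: take L = L₀·Dx.
L = (-18 - 90·x + 486·x^2 + 486·x^3)·Dx^2 + (-21 - 72·x + 360·x^2 + 1944·x^3 + 1701·x^4)·Dx^3 + (-1 + 16·x + 54·x^2 + 198·x^3 + 567·x^4 + 486·x^5)·Dx^4  (order 4).
h: a_k = 0, -3, -3, 1/2, 15/8, 3/8, …
ICs: h(0) = 0, h′(0) = -3, h′′(0) = -6, h′′′(0) = 3.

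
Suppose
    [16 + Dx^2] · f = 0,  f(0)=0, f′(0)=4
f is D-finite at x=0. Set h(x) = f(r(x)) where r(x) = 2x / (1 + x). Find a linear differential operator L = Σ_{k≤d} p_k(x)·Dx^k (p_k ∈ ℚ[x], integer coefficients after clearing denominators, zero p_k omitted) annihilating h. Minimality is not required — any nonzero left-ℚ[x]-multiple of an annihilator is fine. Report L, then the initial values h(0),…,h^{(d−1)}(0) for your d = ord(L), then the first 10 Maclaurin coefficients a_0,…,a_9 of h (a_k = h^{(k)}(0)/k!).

f: a_k = 0, 4, 0, -32/3, 0, 128/15, 0, -1024/315, 0, 2048/2835, …
L₀ from L_f via x↦r, Dx↦r'^{-1}Dx.
L = 64 + (2 + 6·x + 6·x^2 + 2·x^3)·Dx + (1 + 4·x + 6·x^2 + 4·x^3 + x^4)·Dx^2  (order 2).
h: a_k = 0, 8, -8, -232/3, 248, -3464/15, -520, 758488/315, -218728/45, 15457432/2835, …
ICs: h(0) = 0, h′(0) = 8.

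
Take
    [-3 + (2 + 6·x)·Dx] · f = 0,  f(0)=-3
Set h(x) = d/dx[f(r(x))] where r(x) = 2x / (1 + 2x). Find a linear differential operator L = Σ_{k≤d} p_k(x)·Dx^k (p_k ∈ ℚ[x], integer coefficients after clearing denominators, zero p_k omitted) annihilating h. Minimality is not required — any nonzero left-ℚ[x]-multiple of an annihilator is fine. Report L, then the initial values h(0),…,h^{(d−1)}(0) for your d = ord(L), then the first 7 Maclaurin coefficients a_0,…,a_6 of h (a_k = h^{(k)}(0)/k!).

L = (-7 - 32·x) + (-1 - 10·x - 16·x^2)·Dx  (order 1).
h: a_k = -9, 63, -783/2, 5031/2, -136035/8, 956745/8, -13825035/16, …
ICs: h(0) = -9.

f: a_k = -3, -9/2, 27/8, -81/16, 1215/128, -5103/256, 45927/1024, …
f∘r: x↦r, Dx↦Dx/r' in L_f ⇒ L₀.
h=h₀': d/dx-closure on L₀ ⇒ L.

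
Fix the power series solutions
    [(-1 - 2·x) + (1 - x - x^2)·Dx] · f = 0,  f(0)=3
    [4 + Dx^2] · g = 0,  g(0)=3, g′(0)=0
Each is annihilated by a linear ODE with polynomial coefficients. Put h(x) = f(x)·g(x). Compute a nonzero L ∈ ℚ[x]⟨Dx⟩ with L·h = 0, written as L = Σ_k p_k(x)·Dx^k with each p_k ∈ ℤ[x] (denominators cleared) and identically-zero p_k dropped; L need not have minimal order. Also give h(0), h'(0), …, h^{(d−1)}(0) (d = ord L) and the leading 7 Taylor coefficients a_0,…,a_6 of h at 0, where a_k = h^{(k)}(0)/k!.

L = (-2 + 4·x + 4·x^2) + (2 + 4·x)·Dx + (-1 + x + x^2)·Dx^2  (order 2).
h: a_k = 9, 9, 0, 9, 15, 24, 191/5, …
ICs: h(0) = 9, h′(0) = 9.

f: a_k = 3, 3, 6, 9, 15, 24, 39, …
g: a_k = 3, 0, -6, 0, 2, 0, -4/15, …
Sym-product of L_f,L_g gives L₀ (≤ ord 2).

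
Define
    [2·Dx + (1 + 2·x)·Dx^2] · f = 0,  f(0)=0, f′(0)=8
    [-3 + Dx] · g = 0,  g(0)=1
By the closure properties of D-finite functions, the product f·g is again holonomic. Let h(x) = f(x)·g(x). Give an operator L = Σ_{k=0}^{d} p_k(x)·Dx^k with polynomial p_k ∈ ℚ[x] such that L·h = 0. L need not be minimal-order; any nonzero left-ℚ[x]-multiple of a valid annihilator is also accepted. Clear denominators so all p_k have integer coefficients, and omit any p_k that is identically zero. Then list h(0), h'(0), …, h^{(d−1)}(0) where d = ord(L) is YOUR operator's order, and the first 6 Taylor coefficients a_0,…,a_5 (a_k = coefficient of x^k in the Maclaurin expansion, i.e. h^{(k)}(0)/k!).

L = (3 + 18·x) + (-4 - 12·x)·Dx + (1 + 2·x)·Dx^2  (order 2).
h: a_k = 0, 8, 16, 68/3, 16, 83/5, …
ICs: h(0) = 0, h′(0) = 8.

f: a_k = 0, 8, -8, 32/3, -16, 128/5, …
g: a_k = 1, 3, 9/2, 9/2, 27/8, 81/40, …
f·g: L₀ = L_f ⊗_s L_g, ord ≤ 2·1.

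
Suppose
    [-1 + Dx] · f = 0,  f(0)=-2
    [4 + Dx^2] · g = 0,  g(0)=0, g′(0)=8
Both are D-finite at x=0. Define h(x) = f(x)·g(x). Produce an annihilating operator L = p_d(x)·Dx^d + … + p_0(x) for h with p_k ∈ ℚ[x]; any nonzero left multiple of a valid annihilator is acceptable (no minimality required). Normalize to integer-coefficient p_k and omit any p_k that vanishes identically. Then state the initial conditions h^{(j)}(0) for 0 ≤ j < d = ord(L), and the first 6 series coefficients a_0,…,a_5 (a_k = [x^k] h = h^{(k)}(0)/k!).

L = 5 - 2·Dx + Dx^2  (order 2).
h: a_k = 0, -16, -16, 8/3, 8, 38/15, …
ICs: h(0) = 0, h′(0) = -16.

f: a_k = -2, -2, -1, -1/3, -1/12, -1/60, …
g: a_k = 0, 8, 0, -16/3, 0, 16/15, …
h₀=f·g: eliminate ⇒ L₀, order ≤ 1·2.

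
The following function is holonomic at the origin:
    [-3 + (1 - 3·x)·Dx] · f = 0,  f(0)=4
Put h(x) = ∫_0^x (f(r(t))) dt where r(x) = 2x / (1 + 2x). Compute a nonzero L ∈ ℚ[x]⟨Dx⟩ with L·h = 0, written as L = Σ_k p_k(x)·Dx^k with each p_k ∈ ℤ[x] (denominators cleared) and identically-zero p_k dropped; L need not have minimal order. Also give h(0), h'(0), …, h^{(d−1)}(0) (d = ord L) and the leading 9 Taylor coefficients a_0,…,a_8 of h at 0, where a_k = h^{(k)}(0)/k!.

f: a_k = 4, 12, 36, 108, 324, 972, 2916, 8748, 26244, …
f∘r: x↦r, Dx↦Dx/r' in L_f ⇒ L₀.
Integrate: L := L₀·Dx.
L = 6·Dx + (-1 + 2·x + 8·x^2)·Dx^2  (order 2).
h: a_k = 0, 4, 12, 32, 96, 1536/5, 1024, 24576/7, 12288, …
ICs: h(0) = 0, h′(0) = 4.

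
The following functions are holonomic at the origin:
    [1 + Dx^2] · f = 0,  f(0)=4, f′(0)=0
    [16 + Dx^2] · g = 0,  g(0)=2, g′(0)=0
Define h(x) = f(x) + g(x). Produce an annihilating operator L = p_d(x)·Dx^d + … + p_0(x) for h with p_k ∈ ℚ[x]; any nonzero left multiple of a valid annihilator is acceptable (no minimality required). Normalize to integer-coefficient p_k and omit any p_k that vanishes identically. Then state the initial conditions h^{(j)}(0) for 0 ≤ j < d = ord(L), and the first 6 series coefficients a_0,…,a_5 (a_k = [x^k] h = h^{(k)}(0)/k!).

L = 16 + 17·Dx^2 + Dx^4  (order 4).
h: a_k = 6, 0, -18, 0, 43/2, 0, …
ICs: h(0) = 6, h′(0) = 0, h′′(0) = -36, h′′′(0) = 0.

f: a_k = 4, 0, -2, 0, 1/6, 0, …
g: a_k = 2, 0, -16, 0, 64/3, 0, …
Sum ⇒ L₀ = lclm(L_f,L_g) in ℚ(x)⟨Dx⟩.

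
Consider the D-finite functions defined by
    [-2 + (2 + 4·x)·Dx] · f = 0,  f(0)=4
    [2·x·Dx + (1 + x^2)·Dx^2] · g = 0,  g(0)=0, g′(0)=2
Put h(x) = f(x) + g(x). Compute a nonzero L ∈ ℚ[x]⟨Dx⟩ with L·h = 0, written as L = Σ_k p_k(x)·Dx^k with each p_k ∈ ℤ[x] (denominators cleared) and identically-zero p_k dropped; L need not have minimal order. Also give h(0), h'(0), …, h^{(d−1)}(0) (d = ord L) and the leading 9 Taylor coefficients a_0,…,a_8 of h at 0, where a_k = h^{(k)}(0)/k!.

f: a_k = 4, 4, -2, 2, -5/2, 7/2, -21/4, 33/4, -429/32, …
g: a_k = 0, 2, 0, -2/3, 0, 2/5, 0, -2/7, 0, …
h₀=f+g: left-lcm gives L₀, ord ≤ 3.
L = (-2 - 10·x + 6·x^2 + 6·x^3)·Dx + (-5 - 8·x - 8·x^2 + 24·x^3 + 21·x^4)·Dx^2 + (-1 + 6·x^2 + 6·x^3 + 7·x^4 + 6·x^5)·Dx^3  (order 3).
h: a_k = 4, 6, -2, 4/3, -5/2, 39/10, -21/4, 223/28, -429/32, …
ICs: h(0) = 4, h′(0) = 6, h′′(0) = -4.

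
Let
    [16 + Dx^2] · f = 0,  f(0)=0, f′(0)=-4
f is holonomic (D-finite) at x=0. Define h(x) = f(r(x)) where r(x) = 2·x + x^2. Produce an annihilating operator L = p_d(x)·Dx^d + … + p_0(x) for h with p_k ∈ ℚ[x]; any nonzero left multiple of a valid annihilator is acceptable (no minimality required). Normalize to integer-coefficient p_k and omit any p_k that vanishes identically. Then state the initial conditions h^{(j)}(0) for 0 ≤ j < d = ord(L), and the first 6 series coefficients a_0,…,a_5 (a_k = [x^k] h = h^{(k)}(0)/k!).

f: a_k = 0, -4, 0, 32/3, 0, -128/15, …
Change of var in L_f (x↦r) gives L₀.
L = (64 + 192·x + 192·x^2 + 64·x^3) - Dx + (1 + x)·Dx^2  (order 2).
h: a_k = 0, -8, -4, 256/3, 128, -3136/15, …
ICs: h(0) = 0, h′(0) = -8.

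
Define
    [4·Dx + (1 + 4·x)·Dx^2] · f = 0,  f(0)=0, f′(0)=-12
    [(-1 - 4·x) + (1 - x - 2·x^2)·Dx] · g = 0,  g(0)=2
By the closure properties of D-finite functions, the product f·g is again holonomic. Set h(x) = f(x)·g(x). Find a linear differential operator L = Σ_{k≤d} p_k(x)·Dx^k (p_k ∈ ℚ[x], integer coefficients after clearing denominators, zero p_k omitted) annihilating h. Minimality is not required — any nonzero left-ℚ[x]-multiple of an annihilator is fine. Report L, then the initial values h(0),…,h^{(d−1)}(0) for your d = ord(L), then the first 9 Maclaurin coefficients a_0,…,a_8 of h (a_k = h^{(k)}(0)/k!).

f: a_k = 0, -12, 24, -64, 192, -3072/5, 2048, -49152/7, 24576, …
g: a_k = 2, 2, 6, 10, 22, 42, 86, 170, 342, …
f·g: L₀ = L_f ⊗_s L_g, ord ≤ 2·1.
L = (8 + 32·x) + (-2 + 20·x + 40·x^2)·Dx + (-1 - 3·x + 6·x^2 + 8·x^3)·Dx^2  (order 2).
h: a_k = 0, -24, 24, -152, 280, -6264/5, 17016/5, -460104/35, 299688/7, …
ICs: h(0) = 0, h′(0) = -24.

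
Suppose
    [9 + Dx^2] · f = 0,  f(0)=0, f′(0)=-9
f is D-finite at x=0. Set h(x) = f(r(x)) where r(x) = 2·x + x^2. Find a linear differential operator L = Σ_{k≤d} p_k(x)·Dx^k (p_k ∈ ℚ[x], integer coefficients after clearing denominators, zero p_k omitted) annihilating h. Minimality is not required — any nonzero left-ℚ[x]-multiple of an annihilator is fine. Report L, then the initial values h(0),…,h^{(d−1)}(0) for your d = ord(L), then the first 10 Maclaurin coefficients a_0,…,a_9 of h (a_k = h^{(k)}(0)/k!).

f: a_k = 0, -9, 0, 27/2, 0, -243/40, 0, 729/560, 0, -729/4480, …
h₀=f(r): pull back L_f along r ⇒ L₀.
L = (36 + 108·x + 108·x^2 + 36·x^3) - Dx + (1 + x)·Dx^2  (order 2).
h: a_k = 0, -18, -9, 108, 162, -567/5, -945/2, -11178/35, 1701/5, 102303/140, …
ICs: h(0) = 0, h′(0) = -18.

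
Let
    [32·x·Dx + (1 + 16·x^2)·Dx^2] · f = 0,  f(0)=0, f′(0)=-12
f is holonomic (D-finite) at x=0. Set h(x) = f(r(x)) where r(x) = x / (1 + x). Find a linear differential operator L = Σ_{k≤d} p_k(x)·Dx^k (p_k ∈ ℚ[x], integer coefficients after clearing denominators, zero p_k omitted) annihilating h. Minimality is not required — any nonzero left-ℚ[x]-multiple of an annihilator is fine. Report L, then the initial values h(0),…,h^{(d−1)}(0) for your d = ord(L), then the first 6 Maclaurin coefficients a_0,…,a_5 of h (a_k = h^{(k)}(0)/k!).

f: a_k = 0, -12, 0, 64, 0, -3072/5, …
L₀ from L_f via x↦r, Dx↦r'^{-1}Dx.
L = (2 + 34·x)·Dx + (1 + 2·x + 17·x^2)·Dx^2  (order 2).
h: a_k = 0, -12, 12, 52, -180, -1212/5, …
ICs: h(0) = 0, h′(0) = -12.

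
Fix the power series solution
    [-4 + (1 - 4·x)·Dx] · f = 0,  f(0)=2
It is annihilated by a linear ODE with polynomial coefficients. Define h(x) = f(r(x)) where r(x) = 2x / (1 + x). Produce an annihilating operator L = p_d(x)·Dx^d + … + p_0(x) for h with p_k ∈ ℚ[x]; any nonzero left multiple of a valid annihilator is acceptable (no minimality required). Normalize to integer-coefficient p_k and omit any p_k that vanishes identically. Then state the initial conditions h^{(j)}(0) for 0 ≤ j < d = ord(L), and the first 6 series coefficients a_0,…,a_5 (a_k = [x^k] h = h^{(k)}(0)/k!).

f: a_k = 2, 8, 32, 128, 512, 2048, …
h₀=f(r): pull back L_f along r ⇒ L₀.
L = 8 + (-1 + 6·x + 7·x^2)·Dx  (order 1).
h: a_k = 2, 16, 112, 784, 5488, 38416, …
ICs: h(0) = 2.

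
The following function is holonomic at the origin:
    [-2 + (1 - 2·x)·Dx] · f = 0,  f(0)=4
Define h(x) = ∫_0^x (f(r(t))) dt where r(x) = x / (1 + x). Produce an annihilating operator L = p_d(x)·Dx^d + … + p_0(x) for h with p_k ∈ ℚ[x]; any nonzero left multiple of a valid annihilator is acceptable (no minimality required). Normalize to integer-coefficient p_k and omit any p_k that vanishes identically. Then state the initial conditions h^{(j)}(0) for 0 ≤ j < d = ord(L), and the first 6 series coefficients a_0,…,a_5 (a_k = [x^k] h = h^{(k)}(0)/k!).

L = 2·Dx + (-1 + x^2)·Dx^2  (order 2).
h: a_k = 0, 4, 4, 8/3, 2, 8/5, …
ICs: h(0) = 0, h′(0) = 4.

f: a_k = 4, 8, 16, 32, 64, 128, …
Change of var in L_f (x↦r) gives L₀.
Integrate: L := L₀·Dx.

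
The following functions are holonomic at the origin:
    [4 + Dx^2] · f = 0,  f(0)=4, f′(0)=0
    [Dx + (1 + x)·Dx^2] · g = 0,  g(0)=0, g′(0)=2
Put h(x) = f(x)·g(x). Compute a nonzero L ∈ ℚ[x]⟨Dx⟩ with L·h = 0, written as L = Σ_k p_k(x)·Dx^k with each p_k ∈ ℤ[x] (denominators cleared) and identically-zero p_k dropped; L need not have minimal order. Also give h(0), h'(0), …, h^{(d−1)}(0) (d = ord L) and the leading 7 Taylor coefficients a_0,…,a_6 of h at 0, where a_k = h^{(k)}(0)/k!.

L = (168 + 864·x + 1456·x^2 + 1024·x^3 + 256·x^4) + (112 + 368·x + 384·x^2 + 128·x^3)·Dx + (102 + 464·x + 744·x^2 + 512·x^3 + 128·x^4)·Dx^2 + (28 + 92·x + 96·x^2 + 32·x^3)·Dx^3 + (15 + 62·x + 95·x^2 + 64·x^3 + 16·x^4)·Dx^4  (order 4).
h: a_k = 0, 8, -4, -40/3, 6, 8/5, 0, …
ICs: h(0) = 0, h′(0) = 8, h′′(0) = -8, h′′′(0) = -80.

f: a_k = 4, 0, -8, 0, 8/3, 0, -16/45, …
g: a_k = 0, 2, -1, 2/3, -1/2, 2/5, -1/3, …
h₀=f·g: eliminate ⇒ L₀, order ≤ 2·2.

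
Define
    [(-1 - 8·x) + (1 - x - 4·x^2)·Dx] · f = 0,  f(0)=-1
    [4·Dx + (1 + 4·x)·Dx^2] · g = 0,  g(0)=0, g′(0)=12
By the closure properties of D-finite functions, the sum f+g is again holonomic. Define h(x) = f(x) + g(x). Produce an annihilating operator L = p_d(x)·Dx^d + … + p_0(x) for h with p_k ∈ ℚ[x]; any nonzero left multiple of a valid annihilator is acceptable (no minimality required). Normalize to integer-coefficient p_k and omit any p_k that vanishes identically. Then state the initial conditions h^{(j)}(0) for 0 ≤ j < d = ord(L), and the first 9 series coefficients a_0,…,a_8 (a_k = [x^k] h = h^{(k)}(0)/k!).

f: a_k = -1, -1, -5, -9, -29, -65, -181, -441, -1165, …
g: a_k = 0, 12, -24, 64, -192, 3072/5, -2048, 49152/7, -24576, …
h₀=f+g: left-lcm gives L₀, ord ≤ 3.
L = (268 + 1616·x + 5504·x^2 + 4608·x^3 + 6144·x^4)·Dx + (11 + 360·x + 3008·x^2 + 7680·x^3 + 9472·x^4 + 10240·x^5)·Dx^2 + (-7 - 67·x - 154·x^2 + 136·x^3 + 928·x^4 + 2176·x^5 + 2048·x^6)·Dx^3  (order 3).
h: a_k = -1, 11, -29, 55, -221, 2747/5, -2229, 46065/7, -25741, …
ICs: h(0) = -1, h′(0) = 11, h′′(0) = -58.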